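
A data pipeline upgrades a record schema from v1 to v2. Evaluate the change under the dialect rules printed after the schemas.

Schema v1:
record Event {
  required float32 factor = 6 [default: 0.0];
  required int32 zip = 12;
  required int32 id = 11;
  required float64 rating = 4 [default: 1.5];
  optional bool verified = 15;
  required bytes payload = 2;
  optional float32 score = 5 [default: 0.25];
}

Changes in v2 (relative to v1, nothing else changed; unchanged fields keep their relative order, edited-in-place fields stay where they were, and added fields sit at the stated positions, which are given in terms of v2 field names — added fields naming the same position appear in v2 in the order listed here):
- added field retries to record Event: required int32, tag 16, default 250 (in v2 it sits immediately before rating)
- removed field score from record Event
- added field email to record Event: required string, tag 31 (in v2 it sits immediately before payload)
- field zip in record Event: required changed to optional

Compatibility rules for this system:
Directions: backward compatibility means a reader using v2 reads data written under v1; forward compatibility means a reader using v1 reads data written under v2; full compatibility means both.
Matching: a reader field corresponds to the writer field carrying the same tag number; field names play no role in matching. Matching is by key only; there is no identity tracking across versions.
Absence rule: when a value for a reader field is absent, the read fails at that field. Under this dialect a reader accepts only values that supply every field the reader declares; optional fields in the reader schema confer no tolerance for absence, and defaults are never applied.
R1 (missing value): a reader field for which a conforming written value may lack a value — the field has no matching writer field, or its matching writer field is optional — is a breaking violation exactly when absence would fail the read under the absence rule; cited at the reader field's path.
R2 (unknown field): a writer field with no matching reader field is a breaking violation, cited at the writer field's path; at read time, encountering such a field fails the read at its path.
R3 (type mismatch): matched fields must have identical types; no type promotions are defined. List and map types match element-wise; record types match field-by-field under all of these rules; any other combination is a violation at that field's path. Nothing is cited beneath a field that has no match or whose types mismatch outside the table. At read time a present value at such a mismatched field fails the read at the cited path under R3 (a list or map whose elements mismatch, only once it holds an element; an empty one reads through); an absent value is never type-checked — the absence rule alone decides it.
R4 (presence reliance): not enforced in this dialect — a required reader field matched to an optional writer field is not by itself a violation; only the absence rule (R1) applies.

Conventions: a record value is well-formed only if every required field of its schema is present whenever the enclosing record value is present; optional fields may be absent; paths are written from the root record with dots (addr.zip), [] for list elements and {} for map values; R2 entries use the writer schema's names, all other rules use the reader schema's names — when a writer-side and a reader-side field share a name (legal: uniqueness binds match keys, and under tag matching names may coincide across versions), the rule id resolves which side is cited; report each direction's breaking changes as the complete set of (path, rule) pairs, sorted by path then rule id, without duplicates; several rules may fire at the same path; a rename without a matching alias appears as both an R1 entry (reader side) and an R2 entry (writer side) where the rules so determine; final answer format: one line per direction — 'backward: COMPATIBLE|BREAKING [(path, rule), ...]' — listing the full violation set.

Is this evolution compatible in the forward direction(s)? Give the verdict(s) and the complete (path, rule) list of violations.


in Event below, arrows point writer -> reader
forward pass over Event, reader schema v1, writer schema v2:
  float32 -> float32, writer required: factor aligns to factor
  int32 -> int32, writer optional: zip aligns to zip
  int32 -> int32, writer required: id aligns to id
  float64 -> float64, writer required: rating aligns to rating
  bool -> bool, writer optional: verified aligns to verified
  bytes -> bytes, writer required: payload aligns to payload
  no writer field matches reader score
  leftover writer field: retries
  leftover writer field: email
  R2 fires at email
  R2 fires at retries
  R1 fires at score
  R1 fires at verified
  R1 fires at zip
  => forward: BREAKING (5)
remaining Event differences; none change what is asked:
  removed field score from record Event -> matters only for Event's backward compatibility — outside the asked direction

forward: BREAKING [(email, R2), (retries, R2), (score, R1), (verified, R1), (zip, R1)]


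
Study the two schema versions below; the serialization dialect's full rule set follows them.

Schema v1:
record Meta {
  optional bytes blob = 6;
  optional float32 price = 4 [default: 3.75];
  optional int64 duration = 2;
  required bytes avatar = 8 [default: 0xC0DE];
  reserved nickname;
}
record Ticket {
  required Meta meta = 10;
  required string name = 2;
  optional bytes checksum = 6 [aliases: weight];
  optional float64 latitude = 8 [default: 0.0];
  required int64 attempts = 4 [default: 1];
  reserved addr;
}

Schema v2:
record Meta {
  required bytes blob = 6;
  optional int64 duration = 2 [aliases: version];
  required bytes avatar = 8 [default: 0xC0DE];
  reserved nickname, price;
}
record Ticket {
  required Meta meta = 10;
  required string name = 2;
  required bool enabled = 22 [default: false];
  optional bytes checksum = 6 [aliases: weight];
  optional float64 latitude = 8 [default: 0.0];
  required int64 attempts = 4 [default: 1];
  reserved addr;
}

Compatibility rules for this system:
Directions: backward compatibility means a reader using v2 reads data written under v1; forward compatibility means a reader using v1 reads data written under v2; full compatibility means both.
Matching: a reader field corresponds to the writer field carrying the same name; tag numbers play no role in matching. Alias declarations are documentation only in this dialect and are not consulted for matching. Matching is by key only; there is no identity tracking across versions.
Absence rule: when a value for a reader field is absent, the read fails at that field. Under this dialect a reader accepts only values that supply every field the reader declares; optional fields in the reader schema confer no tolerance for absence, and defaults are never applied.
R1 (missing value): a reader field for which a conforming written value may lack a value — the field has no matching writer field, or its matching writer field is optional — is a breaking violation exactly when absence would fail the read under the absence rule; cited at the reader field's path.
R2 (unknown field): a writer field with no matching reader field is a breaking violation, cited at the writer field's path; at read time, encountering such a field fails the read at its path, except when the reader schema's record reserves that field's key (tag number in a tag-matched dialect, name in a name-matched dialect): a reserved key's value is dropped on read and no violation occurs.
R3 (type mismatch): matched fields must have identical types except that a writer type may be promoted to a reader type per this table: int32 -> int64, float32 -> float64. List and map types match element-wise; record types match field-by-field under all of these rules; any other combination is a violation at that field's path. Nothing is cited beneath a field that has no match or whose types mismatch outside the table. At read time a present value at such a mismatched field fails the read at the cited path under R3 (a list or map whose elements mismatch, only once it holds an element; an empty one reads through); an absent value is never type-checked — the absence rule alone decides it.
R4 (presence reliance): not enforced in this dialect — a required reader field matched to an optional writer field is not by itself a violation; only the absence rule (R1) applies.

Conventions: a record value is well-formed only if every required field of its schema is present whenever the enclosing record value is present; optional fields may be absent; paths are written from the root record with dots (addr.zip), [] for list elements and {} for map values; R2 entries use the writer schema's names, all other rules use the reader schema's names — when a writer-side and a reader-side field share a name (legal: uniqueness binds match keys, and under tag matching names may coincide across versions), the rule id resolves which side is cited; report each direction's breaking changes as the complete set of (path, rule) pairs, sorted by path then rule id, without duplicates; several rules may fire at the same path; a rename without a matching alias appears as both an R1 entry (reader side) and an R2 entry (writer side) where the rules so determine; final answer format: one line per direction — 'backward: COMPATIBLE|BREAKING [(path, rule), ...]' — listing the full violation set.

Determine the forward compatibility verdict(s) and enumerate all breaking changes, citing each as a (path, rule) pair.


forward: BREAKING [(checksum, R1), (enabled, R2), (latitude, R1), (meta.duration, R1), (meta.price, R1)]

in Ticket below, arrows point writer -> reader
forward pass over Ticket, reader schema v1, writer schema v2:
  meta: paired with writer meta (Meta -> Meta; writer required)
  name: paired with writer name (string -> string; writer required)
  checksum: paired with writer checksum (bytes -> bytes; writer optional)
  latitude: paired with writer latitude (float64 -> float64; writer optional)
  attempts: paired with writer attempts (int64 -> int64; writer required)
  writer enabled: unknown to reader
  meta.blob: paired with writer meta.blob (bytes -> bytes; writer required)
  meta.price has no writer counterpart
  meta.duration: paired with writer meta.duration (int64 -> int64; writer optional)
  meta.avatar: paired with writer meta.avatar (bytes -> bytes; writer required)
  rule R1 violated at checksum
  rule R2 violated at enabled
  rule R1 violated at latitude
  rule R1 violated at meta.duration
  rule R1 violated at meta.price
  => forward: BREAKING (5)
the other Ticket changes do not affect what is asked:
  removed field price from record Meta (its key "price" joins the reserved list) -> matters only for Ticket's backward compatibility — outside the asked direction


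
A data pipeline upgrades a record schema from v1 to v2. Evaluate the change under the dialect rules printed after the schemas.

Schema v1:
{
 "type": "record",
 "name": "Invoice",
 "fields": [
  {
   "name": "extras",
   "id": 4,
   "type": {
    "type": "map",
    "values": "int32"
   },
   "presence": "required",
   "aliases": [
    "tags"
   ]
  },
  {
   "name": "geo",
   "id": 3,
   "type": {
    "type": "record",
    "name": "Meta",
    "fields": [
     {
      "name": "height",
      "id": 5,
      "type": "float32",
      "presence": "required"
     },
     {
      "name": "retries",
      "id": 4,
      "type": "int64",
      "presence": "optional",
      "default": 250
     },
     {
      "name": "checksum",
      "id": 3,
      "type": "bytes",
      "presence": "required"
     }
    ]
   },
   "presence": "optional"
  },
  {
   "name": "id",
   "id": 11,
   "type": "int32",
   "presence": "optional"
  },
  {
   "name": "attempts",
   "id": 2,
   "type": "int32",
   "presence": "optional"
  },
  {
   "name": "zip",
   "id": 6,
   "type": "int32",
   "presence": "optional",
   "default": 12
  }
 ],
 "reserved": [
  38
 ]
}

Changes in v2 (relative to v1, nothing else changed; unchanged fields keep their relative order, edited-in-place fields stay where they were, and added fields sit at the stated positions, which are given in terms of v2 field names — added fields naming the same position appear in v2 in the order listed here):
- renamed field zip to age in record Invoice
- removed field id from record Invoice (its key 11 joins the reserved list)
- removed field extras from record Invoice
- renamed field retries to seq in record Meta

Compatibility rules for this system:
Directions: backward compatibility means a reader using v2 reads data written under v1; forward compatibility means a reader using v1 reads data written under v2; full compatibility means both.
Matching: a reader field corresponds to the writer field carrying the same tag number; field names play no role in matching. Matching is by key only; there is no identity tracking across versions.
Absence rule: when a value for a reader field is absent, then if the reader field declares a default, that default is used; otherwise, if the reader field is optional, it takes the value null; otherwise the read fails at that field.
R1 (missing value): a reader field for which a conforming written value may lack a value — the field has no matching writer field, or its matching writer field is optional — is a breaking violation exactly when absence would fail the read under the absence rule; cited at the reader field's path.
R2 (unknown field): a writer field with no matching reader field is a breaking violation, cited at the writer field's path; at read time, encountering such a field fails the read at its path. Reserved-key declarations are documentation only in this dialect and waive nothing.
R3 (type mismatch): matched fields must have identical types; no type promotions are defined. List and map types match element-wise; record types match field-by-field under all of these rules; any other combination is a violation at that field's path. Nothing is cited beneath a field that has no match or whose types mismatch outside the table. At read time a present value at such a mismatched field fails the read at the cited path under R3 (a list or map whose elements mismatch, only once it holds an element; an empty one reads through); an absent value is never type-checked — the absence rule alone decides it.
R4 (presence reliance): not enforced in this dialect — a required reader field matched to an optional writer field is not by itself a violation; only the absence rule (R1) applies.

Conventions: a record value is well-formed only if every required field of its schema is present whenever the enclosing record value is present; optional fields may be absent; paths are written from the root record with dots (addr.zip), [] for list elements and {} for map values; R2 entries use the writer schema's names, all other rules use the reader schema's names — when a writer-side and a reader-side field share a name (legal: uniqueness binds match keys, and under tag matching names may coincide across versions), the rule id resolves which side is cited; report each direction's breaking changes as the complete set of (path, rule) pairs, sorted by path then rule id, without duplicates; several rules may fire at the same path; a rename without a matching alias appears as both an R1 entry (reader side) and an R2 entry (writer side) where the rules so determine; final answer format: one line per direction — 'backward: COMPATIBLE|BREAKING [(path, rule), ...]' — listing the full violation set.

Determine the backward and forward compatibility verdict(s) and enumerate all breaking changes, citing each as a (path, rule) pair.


backward: BREAKING [(extras, R2), (id, R2)]; forward: BREAKING [(extras, R1)]

each type pair in Invoice: writer, then reader
backward pass over Invoice, reader schema v2, writer schema v1:
  geo <- geo (Meta -> Meta, writer optional)
  attempts <- attempts (int32 -> int32, writer optional)
  age <- zip (int32 -> int32, writer optional)
  extras (writer side), unknown to reader
  id (writer side), unknown to reader
  geo.height <- geo.height (float32 -> float32, writer required)
  geo.seq <- geo.retries (int64 -> int64, writer optional)
  geo.checksum <- geo.checksum (bytes -> bytes, writer required)
  violation R2 at extras
  violation R2 at id
  => 2 violation(s): backward is BREAKING for Invoice
forward pass over Invoice, reader schema v1, writer schema v2:
  extras has no writer counterpart
  geo <- geo (Meta -> Meta, writer optional)
  id has no writer counterpart
  attempts <- attempts (int32 -> int32, writer optional)
  zip <- age (int32 -> int32, writer optional)
  geo.height <- geo.height (float32 -> float32, writer required)
  geo.retries <- geo.seq (int64 -> int64, writer optional)
  geo.checksum <- geo.checksum (bytes -> bytes, writer required)
  violation R1 at extras
  => 1 violation(s): forward is BREAKING for Invoice


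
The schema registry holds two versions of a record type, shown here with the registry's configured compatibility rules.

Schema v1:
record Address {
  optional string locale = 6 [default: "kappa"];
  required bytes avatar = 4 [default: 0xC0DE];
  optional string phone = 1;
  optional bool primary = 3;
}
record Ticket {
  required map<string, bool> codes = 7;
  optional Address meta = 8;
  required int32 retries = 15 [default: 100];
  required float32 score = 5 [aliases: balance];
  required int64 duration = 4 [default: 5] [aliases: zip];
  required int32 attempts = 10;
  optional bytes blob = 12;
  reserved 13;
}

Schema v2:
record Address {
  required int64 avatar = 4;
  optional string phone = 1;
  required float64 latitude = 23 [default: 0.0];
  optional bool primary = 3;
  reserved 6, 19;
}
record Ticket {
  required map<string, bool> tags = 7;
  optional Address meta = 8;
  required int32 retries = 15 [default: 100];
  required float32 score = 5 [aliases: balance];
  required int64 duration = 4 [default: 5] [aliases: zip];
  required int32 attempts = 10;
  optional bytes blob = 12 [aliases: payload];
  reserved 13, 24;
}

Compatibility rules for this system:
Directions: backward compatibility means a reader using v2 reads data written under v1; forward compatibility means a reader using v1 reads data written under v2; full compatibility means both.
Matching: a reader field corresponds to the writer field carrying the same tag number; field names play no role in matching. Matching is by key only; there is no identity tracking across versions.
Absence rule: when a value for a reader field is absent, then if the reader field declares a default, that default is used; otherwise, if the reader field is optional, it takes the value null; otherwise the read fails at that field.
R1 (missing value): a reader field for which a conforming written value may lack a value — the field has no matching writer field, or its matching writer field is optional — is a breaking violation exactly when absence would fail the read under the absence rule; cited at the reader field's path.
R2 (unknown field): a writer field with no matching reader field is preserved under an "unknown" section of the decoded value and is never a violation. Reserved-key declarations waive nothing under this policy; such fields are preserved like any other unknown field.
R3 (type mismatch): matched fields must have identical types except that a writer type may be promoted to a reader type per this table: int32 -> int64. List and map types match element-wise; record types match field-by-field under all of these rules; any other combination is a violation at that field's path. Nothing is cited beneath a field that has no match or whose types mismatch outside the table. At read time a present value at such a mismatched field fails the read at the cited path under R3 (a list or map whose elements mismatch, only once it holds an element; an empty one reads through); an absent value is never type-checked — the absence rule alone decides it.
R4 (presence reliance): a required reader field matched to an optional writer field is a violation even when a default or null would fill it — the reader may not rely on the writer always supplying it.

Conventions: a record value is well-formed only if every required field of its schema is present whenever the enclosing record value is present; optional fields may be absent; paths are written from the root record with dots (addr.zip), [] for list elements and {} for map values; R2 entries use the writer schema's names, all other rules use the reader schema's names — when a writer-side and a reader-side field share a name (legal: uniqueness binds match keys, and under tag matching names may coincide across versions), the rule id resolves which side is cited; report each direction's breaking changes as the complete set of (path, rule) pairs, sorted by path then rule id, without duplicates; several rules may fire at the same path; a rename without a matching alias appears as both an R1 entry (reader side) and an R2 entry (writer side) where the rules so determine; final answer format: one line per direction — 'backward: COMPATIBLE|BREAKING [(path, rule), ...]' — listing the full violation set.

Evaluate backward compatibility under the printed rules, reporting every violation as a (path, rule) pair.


backward: BREAKING [(meta.avatar, R3)]

in Ticket below, arrows point writer -> reader
backward on Ticket — v2 reading data written by v1:
  writer required, map<string, bool> -> map<string, bool>: reader tags maps from writer codes
  writer optional, Address -> Address: reader meta maps from writer meta
  writer required, int32 -> int32: reader retries maps from writer retries
  writer required, float32 -> float32: reader score maps from writer score
  writer required, int64 -> int64: reader duration maps from writer duration
  writer required, int32 -> int32: reader attempts maps from writer attempts
  writer optional, bytes -> bytes: reader blob maps from writer blob
  writer required, bytes -> int64: reader meta.avatar maps from writer meta.avatar
  writer optional, string -> string: reader meta.phone maps from writer meta.phone
  meta.latitude: no writer-side match
  writer optional, bool -> bool: reader meta.primary maps from writer meta.primary
  leftover writer field: meta.locale
  violation R3 at meta.avatar
  => 1 violation(s): backward is BREAKING for Ticket
ruling out the remaining Ticket differences:
  added field latitude to record Address: required float64, tag 23, default 0.0 (in v2 it sits immediately before primary) -> inert for the asked Ticket verdict: nothing fires
  renamed field codes to tags in record Ticket -> inert for the asked Ticket verdict: nothing fires
  removed field locale from record Address (its key 6 joins the reserved list) -> inert for the asked Ticket verdict: nothing fires


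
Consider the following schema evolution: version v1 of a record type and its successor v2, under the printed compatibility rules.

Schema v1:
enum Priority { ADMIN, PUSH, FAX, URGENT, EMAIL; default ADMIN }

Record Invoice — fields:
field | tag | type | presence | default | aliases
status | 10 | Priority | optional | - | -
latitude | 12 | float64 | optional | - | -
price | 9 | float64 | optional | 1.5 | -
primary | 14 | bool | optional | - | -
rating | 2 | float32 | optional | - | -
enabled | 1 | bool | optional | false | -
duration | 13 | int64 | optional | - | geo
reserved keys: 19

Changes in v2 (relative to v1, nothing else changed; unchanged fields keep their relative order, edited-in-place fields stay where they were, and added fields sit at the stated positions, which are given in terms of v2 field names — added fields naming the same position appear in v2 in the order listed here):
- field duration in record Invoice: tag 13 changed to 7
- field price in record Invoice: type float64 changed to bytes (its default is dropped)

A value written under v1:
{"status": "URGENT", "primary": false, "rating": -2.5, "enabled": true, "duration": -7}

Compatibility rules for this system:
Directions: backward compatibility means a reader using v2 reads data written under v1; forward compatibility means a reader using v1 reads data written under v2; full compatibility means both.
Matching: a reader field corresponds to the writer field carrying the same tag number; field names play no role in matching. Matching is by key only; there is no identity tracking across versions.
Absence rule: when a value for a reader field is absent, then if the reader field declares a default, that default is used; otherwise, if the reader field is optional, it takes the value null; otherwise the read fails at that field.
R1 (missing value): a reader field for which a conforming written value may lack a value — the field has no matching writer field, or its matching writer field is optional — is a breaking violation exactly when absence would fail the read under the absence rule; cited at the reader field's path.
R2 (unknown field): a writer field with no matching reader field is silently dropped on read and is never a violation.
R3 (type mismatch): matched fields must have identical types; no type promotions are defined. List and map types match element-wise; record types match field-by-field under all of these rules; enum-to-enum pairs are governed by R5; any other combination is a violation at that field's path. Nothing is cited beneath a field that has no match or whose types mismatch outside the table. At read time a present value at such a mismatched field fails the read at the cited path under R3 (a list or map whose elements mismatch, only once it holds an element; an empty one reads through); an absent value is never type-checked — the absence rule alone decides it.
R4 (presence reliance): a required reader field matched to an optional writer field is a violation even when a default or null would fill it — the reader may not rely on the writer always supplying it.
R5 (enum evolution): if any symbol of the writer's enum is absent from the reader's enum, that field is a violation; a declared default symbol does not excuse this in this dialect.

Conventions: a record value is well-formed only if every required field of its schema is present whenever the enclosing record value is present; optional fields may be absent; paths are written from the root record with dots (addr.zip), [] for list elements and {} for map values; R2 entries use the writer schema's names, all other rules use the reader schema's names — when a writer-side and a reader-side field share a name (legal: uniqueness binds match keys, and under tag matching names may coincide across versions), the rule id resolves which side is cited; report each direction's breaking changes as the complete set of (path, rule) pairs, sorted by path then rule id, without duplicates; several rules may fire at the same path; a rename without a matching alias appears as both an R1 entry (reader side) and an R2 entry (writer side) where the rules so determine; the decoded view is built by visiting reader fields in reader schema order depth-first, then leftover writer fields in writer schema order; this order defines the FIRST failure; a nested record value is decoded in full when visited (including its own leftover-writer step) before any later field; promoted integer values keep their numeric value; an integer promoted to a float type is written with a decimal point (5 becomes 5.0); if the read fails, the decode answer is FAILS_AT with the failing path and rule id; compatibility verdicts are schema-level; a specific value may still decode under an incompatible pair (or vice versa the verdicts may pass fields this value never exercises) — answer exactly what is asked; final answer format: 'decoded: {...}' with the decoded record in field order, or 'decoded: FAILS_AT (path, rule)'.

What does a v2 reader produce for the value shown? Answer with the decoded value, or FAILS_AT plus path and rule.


decoded: {"status": "URGENT", "latitude": null, "price": null, "primary": false, "rating": -2.5, "enabled": true, "duration": null}

each type pair in Invoice: writer, then reader
decode (reader v2):
  status := "URGENT"
  latitude := null (missing; optional => null)
  price := null (missing; optional => null)
  primary := false
  rating := -2.5
  enabled := true
  duration := null (missing; optional => null)
  writer duration: no reader field; dropped
  => decoded: {"status": "URGENT", "latitude": null, "price": null, "primary": false, "rating": -2.5, "enabled": true, "duration": null}


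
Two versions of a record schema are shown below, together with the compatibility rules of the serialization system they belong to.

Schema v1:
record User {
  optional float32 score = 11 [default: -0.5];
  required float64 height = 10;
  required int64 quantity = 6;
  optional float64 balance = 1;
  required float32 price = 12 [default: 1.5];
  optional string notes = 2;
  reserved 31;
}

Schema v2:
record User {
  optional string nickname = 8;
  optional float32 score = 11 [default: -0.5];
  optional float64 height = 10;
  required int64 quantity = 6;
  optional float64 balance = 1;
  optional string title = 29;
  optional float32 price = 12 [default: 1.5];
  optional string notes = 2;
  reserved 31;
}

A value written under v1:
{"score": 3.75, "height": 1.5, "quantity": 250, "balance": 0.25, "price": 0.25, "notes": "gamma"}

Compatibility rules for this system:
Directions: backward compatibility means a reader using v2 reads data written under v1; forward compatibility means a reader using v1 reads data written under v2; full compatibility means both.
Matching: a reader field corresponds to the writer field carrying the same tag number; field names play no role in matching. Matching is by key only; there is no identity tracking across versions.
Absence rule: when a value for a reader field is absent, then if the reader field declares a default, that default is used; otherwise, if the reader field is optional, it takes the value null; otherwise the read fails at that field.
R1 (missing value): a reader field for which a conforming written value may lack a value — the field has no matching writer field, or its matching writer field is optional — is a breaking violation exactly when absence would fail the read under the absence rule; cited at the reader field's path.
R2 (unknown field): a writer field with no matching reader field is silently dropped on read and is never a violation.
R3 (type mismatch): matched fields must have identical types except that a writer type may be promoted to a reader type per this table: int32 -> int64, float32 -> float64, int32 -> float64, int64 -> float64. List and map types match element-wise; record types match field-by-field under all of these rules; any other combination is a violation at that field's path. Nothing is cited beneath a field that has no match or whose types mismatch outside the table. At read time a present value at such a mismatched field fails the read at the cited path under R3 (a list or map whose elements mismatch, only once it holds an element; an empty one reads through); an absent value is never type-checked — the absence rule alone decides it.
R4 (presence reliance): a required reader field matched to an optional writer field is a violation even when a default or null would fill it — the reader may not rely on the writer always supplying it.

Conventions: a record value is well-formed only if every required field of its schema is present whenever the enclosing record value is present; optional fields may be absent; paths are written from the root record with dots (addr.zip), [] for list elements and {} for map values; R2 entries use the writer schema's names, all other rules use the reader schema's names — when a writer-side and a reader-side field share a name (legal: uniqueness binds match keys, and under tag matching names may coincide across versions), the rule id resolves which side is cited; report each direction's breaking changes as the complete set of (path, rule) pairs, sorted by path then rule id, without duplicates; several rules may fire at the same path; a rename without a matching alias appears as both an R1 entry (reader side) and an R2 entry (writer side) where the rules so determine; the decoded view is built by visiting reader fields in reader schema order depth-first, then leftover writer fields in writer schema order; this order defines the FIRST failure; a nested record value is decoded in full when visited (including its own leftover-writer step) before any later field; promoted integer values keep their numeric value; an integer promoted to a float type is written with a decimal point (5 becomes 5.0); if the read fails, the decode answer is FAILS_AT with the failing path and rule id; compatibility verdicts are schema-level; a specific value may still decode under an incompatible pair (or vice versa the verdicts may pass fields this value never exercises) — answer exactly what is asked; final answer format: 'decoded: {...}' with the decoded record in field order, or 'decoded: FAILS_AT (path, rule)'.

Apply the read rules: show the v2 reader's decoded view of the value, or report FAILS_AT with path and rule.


each type pair in User: writer, then reader
decode (reader v2):
  nickname := null (absent, optional -> null)
  score := 3.75
  height := 1.5
  quantity := 250
  balance := 0.25
  title := null (absent, optional -> null)
  price := 0.25
  notes := "gamma"
  => decoded: {"nickname": null, "score": 3.75, "height": 1.5, "quantity": 250, "balance": 0.25, "title": null, "price": 0.25, "notes": "gamma"}
diffs on User not affecting the asked answer:
  field price in record User: required changed to optional -> shifts the User verdicts, not this decode
  field height in record User: required changed to optional -> shifts the User verdicts, not this decode

decoded: {"nickname": null, "score": 3.75, "height": 1.5, "quantity": 250, "balance": 0.25, "title": null, "price": 0.25, "notes": "gamma"}


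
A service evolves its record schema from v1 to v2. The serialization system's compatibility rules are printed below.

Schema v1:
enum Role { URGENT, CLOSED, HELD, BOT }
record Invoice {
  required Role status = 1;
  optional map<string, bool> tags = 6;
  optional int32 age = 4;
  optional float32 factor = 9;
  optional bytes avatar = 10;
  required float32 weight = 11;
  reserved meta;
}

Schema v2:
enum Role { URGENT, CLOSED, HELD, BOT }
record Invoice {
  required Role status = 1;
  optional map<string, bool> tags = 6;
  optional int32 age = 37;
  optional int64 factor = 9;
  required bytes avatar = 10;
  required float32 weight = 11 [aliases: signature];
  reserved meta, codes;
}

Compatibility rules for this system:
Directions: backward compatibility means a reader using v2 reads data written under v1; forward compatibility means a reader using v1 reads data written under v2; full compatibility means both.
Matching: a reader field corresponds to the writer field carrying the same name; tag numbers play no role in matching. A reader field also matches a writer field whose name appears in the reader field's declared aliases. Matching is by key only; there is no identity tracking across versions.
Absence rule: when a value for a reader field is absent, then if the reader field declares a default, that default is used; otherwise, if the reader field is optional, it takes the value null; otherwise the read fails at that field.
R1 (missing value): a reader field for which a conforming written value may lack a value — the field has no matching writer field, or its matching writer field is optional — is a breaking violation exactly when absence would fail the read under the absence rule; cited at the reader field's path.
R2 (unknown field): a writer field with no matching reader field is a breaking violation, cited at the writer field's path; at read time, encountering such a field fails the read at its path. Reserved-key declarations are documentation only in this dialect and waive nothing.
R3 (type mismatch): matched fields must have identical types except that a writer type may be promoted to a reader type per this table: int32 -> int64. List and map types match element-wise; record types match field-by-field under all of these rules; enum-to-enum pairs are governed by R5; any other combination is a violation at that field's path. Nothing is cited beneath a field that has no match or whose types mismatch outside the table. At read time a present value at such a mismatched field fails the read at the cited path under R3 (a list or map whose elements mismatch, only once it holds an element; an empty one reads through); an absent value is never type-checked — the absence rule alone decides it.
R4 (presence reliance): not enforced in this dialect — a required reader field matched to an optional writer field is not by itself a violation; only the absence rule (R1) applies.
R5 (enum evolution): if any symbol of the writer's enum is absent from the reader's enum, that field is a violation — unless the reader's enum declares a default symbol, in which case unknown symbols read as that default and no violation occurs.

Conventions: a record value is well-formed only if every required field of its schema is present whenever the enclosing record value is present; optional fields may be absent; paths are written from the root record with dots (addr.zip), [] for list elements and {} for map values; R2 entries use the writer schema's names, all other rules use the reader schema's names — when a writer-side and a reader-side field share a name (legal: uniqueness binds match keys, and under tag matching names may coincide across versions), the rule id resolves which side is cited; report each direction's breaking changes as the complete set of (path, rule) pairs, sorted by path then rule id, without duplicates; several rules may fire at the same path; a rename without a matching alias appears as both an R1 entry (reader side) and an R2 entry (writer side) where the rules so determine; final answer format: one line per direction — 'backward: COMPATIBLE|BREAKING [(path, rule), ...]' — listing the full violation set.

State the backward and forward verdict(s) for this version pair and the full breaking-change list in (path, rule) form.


each type pair in Invoice: writer, then reader
backward pass over Invoice, reader schema v2, writer schema v1:
  status: paired with writer status (Role -> Role; writer required)
  tags: paired with writer tags (map<string, bool> -> map<string, bool>; writer optional)
  age: paired with writer age (int32 -> int32; writer optional)
  factor: paired with writer factor (float32 -> int64; writer optional)
  avatar: paired with writer avatar (bytes -> bytes; writer optional)
  weight: paired with writer weight (float32 -> float32; writer required)
  breaking: (avatar, R1)
  breaking: (factor, R3)
  => 2 violation(s): backward is BREAKING for Invoice
forward pass over Invoice, reader schema v1, writer schema v2:
  status: paired with writer status (Role -> Role; writer required)
  tags: paired with writer tags (map<string, bool> -> map<string, bool>; writer optional)
  age: paired with writer age (int32 -> int32; writer optional)
  factor: paired with writer factor (int64 -> float32; writer optional)
  avatar: paired with writer avatar (bytes -> bytes; writer required)
  weight: paired with writer weight (float32 -> float32; writer required)
  breaking: (factor, R3)
  => 1 violation(s): forward is BREAKING for Invoice

backward: BREAKING [(avatar, R1), (factor, R3)]; forward: BREAKING [(factor, R3)]


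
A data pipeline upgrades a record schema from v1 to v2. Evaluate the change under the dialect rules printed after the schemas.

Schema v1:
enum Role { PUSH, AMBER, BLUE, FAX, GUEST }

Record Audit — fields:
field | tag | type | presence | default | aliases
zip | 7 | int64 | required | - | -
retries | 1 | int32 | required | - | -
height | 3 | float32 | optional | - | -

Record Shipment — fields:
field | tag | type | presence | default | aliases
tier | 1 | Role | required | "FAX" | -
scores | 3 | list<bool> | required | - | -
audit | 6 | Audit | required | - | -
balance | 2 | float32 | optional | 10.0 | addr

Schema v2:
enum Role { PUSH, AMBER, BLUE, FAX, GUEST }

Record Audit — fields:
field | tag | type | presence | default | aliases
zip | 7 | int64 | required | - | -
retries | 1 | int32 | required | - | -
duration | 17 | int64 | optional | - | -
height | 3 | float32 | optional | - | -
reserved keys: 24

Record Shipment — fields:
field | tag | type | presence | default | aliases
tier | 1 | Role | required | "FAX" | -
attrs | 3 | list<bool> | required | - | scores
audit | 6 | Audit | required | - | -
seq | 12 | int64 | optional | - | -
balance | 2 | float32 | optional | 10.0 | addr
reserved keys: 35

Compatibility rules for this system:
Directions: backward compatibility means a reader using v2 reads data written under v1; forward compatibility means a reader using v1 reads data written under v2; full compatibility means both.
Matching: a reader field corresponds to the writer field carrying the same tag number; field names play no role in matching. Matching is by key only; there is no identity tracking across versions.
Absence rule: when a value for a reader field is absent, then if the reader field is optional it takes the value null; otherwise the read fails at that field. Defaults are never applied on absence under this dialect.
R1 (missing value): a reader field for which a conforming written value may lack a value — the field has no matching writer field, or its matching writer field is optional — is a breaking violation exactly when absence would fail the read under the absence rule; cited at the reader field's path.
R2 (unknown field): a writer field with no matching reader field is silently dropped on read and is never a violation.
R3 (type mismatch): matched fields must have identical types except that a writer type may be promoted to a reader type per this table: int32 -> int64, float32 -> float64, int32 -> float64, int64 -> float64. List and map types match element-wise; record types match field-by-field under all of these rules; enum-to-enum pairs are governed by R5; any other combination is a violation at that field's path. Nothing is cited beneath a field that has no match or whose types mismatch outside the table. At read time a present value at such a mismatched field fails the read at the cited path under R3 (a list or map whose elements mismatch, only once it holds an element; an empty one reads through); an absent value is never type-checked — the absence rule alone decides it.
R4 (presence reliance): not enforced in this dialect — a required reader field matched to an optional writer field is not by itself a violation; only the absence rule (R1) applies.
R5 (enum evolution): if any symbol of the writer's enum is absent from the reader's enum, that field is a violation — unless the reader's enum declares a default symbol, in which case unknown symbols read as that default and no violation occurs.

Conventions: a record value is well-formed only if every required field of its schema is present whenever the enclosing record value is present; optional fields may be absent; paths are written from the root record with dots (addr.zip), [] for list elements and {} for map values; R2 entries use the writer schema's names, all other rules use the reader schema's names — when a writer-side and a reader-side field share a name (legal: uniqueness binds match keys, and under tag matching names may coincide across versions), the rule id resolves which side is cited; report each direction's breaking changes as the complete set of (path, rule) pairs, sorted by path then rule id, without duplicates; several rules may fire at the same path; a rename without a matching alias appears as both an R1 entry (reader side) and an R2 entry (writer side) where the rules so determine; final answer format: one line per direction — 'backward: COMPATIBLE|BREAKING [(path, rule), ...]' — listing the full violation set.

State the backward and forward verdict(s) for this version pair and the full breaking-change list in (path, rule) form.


backward: COMPATIBLE []; forward: COMPATIBLE []

arrows below run writer -> reader for Shipment
backward for Shipment (reader v2, writer v1):
  Role -> Role, writer required: tier aligns to tier
  list<bool> -> list<bool>, writer required: attrs aligns to scores
  Audit -> Audit, writer required: audit aligns to audit
  no writer field matches reader seq
  float32 -> float32, writer optional: balance aligns to balance
  int64 -> int64, writer required: audit.zip aligns to audit.zip
  int32 -> int32, writer required: audit.retries aligns to audit.retries
  no writer field matches reader audit.duration
  float32 -> float32, writer optional: audit.height aligns to audit.height
  => backward: COMPATIBLE
forward for Shipment (reader v1, writer v2):
  Role -> Role, writer required: tier aligns to tier
  list<bool> -> list<bool>, writer required: scores aligns to attrs
  Audit -> Audit, writer required: audit aligns to audit
  float32 -> float32, writer optional: balance aligns to balance
  writer seq: unknown to reader
  int64 -> int64, writer required: audit.zip aligns to audit.zip
  int32 -> int32, writer required: audit.retries aligns to audit.retries
  float32 -> float32, writer optional: audit.height aligns to audit.height
  writer audit.duration: unknown to reader
  => forward: COMPATIBLE
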